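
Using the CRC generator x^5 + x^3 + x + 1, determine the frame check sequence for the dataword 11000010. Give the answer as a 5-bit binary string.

00001

Append 5 zeros: 1100001000000. Divide by 101011 (XOR where the leading bit is 1):
  pos 0: 110000 XOR 101011 = 011011
  pos 1: 110111 XOR 101011 = 011100
  pos 2: 111000 XOR 101011 = 010011
  pos 3: 100110 XOR 101011 = 001101
  pos 5: 110100 XOR 101011 = 011111
  pos 6: 111110 XOR 101011 = 010101
  pos 7: 101010 XOR 101011 = 000001
Remainder (last 5 bits) = 00001. This is the CRC / FCS.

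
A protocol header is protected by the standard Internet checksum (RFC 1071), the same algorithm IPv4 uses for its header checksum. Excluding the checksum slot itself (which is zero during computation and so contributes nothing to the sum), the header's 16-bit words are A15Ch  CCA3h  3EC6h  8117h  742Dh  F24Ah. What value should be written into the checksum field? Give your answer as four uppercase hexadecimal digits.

One's-complement addition (fold any carry out of bit 15 back into bit 0):
  0xA15C + 0xCCA3 = 0x16DFF → wrap carry → 0x6E00
  0x6E00 + 0x3EC6 = 0x0ACC6
  0xACC6 + 0x8117 = 0x12DDD → wrap carry → 0x2DDE
  0x2DDE + 0x742D = 0x0A20B
  0xA20B + 0xF24A = 0x19455 → wrap carry → 0x9456
One's-complement sum = 0x9456.
Checksum = ~0x9456 & 0xFFFF = 0x6BA9.

6BA9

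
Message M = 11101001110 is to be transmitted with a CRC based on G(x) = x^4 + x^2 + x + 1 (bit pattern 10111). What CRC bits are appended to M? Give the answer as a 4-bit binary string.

Append 4 zeros: 111010011100000. Divide by 10111 (XOR where the leading bit is 1):
  pos 0: 11101 XOR 10111 = 01010
  pos 1: 10100 XOR 10111 = 00011
  pos 4: 11011 XOR 10111 = 01100
  pos 5: 11001 XOR 10111 = 01110
  pos 6: 11100 XOR 10111 = 01011
  pos 7: 10110 XOR 10111 = 00001
Remainder (last 4 bits) = 1000. This is the CRC / FCS.

1000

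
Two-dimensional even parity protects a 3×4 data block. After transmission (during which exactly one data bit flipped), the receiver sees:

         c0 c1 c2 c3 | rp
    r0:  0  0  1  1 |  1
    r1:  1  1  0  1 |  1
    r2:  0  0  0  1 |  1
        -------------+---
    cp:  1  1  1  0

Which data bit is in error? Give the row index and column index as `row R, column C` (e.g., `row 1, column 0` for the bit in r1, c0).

row 0, column 3

Recompute each row's even parity and compare to rp:
  r0: data parity 0, sent rp 1 → mismatch
  r1: data parity 1, sent rp 1 → ok
  r2: data parity 1, sent rp 1 → ok
Recompute each column's even parity and compare to cp:
  c0: data parity 1, sent cp 1 → ok
  c1: data parity 1, sent cp 1 → ok
  c2: data parity 1, sent cp 1 → ok
  c3: data parity 1, sent cp 0 → mismatch
Exactly one row (r0) and one column (c3) fail → the flipped bit is at their intersection.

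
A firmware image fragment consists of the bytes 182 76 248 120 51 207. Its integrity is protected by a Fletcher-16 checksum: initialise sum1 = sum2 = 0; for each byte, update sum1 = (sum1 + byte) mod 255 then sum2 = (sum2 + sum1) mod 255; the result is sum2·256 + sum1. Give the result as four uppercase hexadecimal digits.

Running sums (mod 255):
  after byte 0 (182): sum1=182, sum2=182
  after byte 1 (76): sum1=3, sum2=185
  after byte 2 (248): sum1=251, sum2=181
  after byte 3 (120): sum1=116, sum2=42
  after byte 4 (51): sum1=167, sum2=209
  after byte 5 (207): sum1=119, sum2=73
Checksum = sum2·256 + sum1 = 73·256 + 119 = 18807 = 0x4977.

4977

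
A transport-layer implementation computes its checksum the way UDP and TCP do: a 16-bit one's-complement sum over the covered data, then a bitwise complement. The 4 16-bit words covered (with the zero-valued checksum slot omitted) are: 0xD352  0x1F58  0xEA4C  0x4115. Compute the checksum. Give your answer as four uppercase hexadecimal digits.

E1F2

One's-complement addition (fold any carry out of bit 15 back into bit 0):
  0xD352 + 0x1F58 = 0x0F2AA
  0xF2AA + 0xEA4C = 0x1DCF6 → wrap carry → 0xDCF7
  0xDCF7 + 0x4115 = 0x11E0C → wrap carry → 0x1E0D
One's-complement sum = 0x1E0D.
Checksum = ~0x1E0D & 0xFFFF = 0xE1F2.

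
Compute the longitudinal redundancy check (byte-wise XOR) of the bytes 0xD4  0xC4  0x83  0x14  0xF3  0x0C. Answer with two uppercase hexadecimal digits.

XOR the bytes together:
  start with 0xD4
  0xD4 ⊕ 0xC4 = 0x10
  0x10 ⊕ 0x83 = 0x93
  0x93 ⊕ 0x14 = 0x87
  0x87 ⊕ 0xF3 = 0x74
  0x74 ⊕ 0x0C = 0x78

78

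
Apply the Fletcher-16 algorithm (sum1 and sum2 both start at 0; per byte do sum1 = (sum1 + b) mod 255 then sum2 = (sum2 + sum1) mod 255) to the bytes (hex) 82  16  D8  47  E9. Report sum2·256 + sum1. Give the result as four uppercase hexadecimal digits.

Running sums (mod 255):
  after byte 0 (82): sum1=130, sum2=130
  after byte 1 (16): sum1=152, sum2=27
  after byte 2 (D8): sum1=113, sum2=140
  after byte 3 (47): sum1=184, sum2=69
  after byte 4 (E9): sum1=162, sum2=231
Checksum = sum2·256 + sum1 = 231·256 + 162 = 59298 = 0xE7A2.

E7A2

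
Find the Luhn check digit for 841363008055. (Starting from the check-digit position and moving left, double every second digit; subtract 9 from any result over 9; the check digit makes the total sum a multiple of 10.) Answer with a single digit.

Partial digits right→left: 5 5 0 8 0 0 3 6 3 1 4 8
Double every second digit counting from the check-digit position (so the 1st, 3rd, 5th, ... of the partial from the right).
  doubled (with −9 where >9): 1 0 0 6 6 8 → sum 21
  kept as-is: 5 8 0 6 1 8 → sum 28
Total = 21 + 28 = 49.
Check digit = (10 − (49 mod 10)) mod 10 = 1.

1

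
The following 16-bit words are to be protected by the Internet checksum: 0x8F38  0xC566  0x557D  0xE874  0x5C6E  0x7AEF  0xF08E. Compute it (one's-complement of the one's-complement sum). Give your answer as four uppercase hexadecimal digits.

A581

One's-complement addition (fold any carry out of bit 15 back into bit 0):
  0x8F38 + 0xC566 = 0x1549E → wrap carry → 0x549F
  0x549F + 0x557D = 0x0AA1C
  0xAA1C + 0xE874 = 0x19290 → wrap carry → 0x9291
  0x9291 + 0x5C6E = 0x0EEFF
  0xEEFF + 0x7AEF = 0x169EE → wrap carry → 0x69EF
  0x69EF + 0xF08E = 0x15A7D → wrap carry → 0x5A7E
One's-complement sum = 0x5A7E.
Checksum = ~0x5A7E & 0xFFFF = 0xA581.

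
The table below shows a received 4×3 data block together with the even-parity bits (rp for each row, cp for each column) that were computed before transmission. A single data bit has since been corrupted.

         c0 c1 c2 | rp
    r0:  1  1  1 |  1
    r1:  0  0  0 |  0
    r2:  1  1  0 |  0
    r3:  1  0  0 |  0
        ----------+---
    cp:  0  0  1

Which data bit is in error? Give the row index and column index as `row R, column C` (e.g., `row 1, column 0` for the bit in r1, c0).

Recompute each row's even parity and compare to rp:
  r0: data parity 1, sent rp 1 → ok
  r1: data parity 0, sent rp 0 → ok
  r2: data parity 0, sent rp 0 → ok
  r3: data parity 1, sent rp 0 → mismatch
Recompute each column's even parity and compare to cp:
  c0: data parity 1, sent cp 0 → mismatch
  c1: data parity 0, sent cp 0 → ok
  c2: data parity 1, sent cp 1 → ok
Exactly one row (r3) and one column (c0) fail → the flipped bit is at their intersection.

row 3, column 0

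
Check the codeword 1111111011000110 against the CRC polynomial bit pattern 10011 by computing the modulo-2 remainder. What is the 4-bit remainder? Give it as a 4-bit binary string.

1000

Modulo-2 division of 1111111011000110 by 10011:
  pos 0: 11111 XOR 10011 = 01100
  pos 1: 11001 XOR 10011 = 01010
  pos 2: 10101 XOR 10011 = 00110
  pos 4: 11001 XOR 10011 = 01010
  pos 5: 10101 XOR 10011 = 00110
  pos 7: 11000 XOR 10011 = 01011
  pos 8: 10110 XOR 10011 = 00101
  pos 10: 10111 XOR 10011 = 00100
Remainder = 1000 (nonzero — an error is detected).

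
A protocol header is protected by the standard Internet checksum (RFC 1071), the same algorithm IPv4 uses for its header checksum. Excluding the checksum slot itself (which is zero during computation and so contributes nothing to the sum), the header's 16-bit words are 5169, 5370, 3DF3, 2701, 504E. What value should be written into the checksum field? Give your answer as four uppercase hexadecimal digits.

A5E3

One's-complement addition (fold any carry out of bit 15 back into bit 0):
  0x5169 + 0x5370 = 0x0A4D9
  0xA4D9 + 0x3DF3 = 0x0E2CC
  0xE2CC + 0x2701 = 0x109CD → wrap carry → 0x09CE
  0x09CE + 0x504E = 0x05A1C
One's-complement sum = 0x5A1C.
Checksum = ~0x5A1C & 0xFFFF = 0xA5E3.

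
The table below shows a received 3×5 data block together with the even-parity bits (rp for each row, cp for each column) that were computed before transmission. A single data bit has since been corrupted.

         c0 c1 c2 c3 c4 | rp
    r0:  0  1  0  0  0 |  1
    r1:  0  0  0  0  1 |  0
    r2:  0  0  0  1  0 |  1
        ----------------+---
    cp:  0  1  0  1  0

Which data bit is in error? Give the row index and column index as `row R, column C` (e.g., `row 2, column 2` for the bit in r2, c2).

Recompute each row's even parity and compare to rp:
  r0: data parity 1, sent rp 1 → ok
  r1: data parity 1, sent rp 0 → mismatch
  r2: data parity 1, sent rp 1 → ok
Recompute each column's even parity and compare to cp:
  c0: data parity 0, sent cp 0 → ok
  c1: data parity 1, sent cp 1 → ok
  c2: data parity 0, sent cp 0 → ok
  c3: data parity 1, sent cp 1 → ok
  c4: data parity 1, sent cp 0 → mismatch
Exactly one row (r1) and one column (c4) fail → the flipped bit is at their intersection.

row 1, column 4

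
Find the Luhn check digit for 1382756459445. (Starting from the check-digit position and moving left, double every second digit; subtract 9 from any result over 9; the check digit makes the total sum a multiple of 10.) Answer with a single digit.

6

Partial digits right→left: 5 4 4 9 5 4 6 5 7 2 8 3 1
Double every second digit counting from the check-digit position (so the 1st, 3rd, 5th, ... of the partial from the right).
  doubled (with −9 where >9): 1 8 1 3 5 7 2 → sum 27
  kept as-is: 4 9 4 5 2 3 → sum 27
Total = 27 + 27 = 54.
Check digit = (10 − (54 mod 10)) mod 10 = 6.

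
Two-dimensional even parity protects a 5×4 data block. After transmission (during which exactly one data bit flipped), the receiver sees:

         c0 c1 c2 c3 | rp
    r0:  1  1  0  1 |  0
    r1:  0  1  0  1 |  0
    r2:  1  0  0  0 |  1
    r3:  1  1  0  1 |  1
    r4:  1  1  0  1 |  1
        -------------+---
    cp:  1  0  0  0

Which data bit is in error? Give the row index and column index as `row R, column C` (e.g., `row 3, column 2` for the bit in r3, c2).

row 0, column 0

Recompute each row's even parity and compare to rp:
  r0: data parity 1, sent rp 0 → mismatch
  r1: data parity 0, sent rp 0 → ok
  r2: data parity 1, sent rp 1 → ok
  r3: data parity 1, sent rp 1 → ok
  r4: data parity 1, sent rp 1 → ok
Recompute each column's even parity and compare to cp:
  c0: data parity 0, sent cp 1 → mismatch
  c1: data parity 0, sent cp 0 → ok
  c2: data parity 0, sent cp 0 → ok
  c3: data parity 0, sent cp 0 → ok
Exactly one row (r0) and one column (c0) fail → the flipped bit is at their intersection.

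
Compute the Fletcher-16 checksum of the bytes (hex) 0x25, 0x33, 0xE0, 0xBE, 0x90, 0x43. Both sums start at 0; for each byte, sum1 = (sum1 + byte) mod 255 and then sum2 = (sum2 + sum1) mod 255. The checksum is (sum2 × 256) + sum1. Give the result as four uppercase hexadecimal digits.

03CB

Running sums (mod 255):
  after byte 0 (0x25): sum1=37, sum2=37
  after byte 1 (0x33): sum1=88, sum2=125
  after byte 2 (0xE0): sum1=57, sum2=182
  after byte 3 (0xBE): sum1=247, sum2=174
  after byte 4 (0x90): sum1=136, sum2=55
  after byte 5 (0x43): sum1=203, sum2=3
Checksum = sum2·256 + sum1 = 3·256 + 203 = 971 = 0x03CB.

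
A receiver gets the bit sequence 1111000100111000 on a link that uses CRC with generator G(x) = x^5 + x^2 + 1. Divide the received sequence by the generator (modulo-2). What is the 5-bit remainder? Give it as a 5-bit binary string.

00000

Modulo-2 division of 1111000100111000 by 100101:
  pos 0: 111100 XOR 100101 = 011001
  pos 1: 110010 XOR 100101 = 010111
  pos 2: 101111 XOR 100101 = 001010
  pos 4: 101000 XOR 100101 = 001101
  pos 6: 110111 XOR 100101 = 010010
  pos 7: 100101 XOR 100101 = 000000
Remainder = 00000 (zero — the frame passes the CRC check).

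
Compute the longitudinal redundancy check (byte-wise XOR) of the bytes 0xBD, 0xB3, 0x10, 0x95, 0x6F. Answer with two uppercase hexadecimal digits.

E4

XOR the bytes together:
  start with 0xBD
  0xBD ⊕ 0xB3 = 0x0E
  0x0E ⊕ 0x10 = 0x1E
  0x1E ⊕ 0x95 = 0x8B
  0x8B ⊕ 0x6F = 0xE4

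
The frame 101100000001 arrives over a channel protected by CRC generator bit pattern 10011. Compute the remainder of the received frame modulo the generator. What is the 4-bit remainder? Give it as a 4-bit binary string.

Modulo-2 division of 101100000001 by 10011:
  pos 0: 10110 XOR 10011 = 00101
  pos 2: 10100 XOR 10011 = 00111
  pos 4: 11100 XOR 10011 = 01111
  pos 5: 11110 XOR 10011 = 01101
  pos 6: 11010 XOR 10011 = 01001
  pos 7: 10011 XOR 10011 = 00000
Remainder = 0000 (zero — the frame passes the CRC check).

0000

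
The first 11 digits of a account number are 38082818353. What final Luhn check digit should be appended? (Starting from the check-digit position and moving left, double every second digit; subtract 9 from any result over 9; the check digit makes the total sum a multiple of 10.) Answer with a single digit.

9

Partial digits right→left: 3 5 3 8 1 8 2 8 0 8 3
Double every second digit counting from the check-digit position (so the 1st, 3rd, 5th, ... of the partial from the right).
  doubled (with −9 where >9): 6 6 2 4 0 6 → sum 24
  kept as-is: 5 8 8 8 8 → sum 37
Total = 24 + 37 = 61.
Check digit = (10 − (61 mod 10)) mod 10 = 9.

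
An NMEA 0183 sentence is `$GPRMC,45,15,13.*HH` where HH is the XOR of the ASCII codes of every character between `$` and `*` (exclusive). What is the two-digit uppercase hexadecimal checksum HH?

4E

XOR the ASCII codes of the payload characters:
  'G' = 0x47 → acc = 0x47
  'P' = 0x50 → acc = 0x17
  'R' = 0x52 → acc = 0x45
  'M' = 0x4D → acc = 0x08
  'C' = 0x43 → acc = 0x4B
  ',' = 0x2C → acc = 0x67
  '4' = 0x34 → acc = 0x53
  '5' = 0x35 → acc = 0x66
  ',' = 0x2C → acc = 0x4A
  '1' = 0x31 → acc = 0x7B
  '5' = 0x35 → acc = 0x4E
  ',' = 0x2C → acc = 0x62
  '1' = 0x31 → acc = 0x53
  '3' = 0x33 → acc = 0x60
  '.' = 0x2E → acc = 0x4E
Checksum = 0x4E.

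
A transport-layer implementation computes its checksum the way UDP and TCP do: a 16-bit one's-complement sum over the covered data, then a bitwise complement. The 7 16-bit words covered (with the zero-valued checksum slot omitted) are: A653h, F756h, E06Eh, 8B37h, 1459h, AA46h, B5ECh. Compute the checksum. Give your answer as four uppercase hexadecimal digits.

One's-complement addition (fold any carry out of bit 15 back into bit 0):
  0xA653 + 0xF756 = 0x19DA9 → wrap carry → 0x9DAA
  0x9DAA + 0xE06E = 0x17E18 → wrap carry → 0x7E19
  0x7E19 + 0x8B37 = 0x10950 → wrap carry → 0x0951
  0x0951 + 0x1459 = 0x01DAA
  0x1DAA + 0xAA46 = 0x0C7F0
  0xC7F0 + 0xB5EC = 0x17DDC → wrap carry → 0x7DDD
One's-complement sum = 0x7DDD.
Checksum = ~0x7DDD & 0xFFFF = 0x8222.

8222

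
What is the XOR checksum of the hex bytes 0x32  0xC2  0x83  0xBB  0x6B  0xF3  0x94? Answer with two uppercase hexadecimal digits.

C4

XOR the bytes together:
  start with 0x32
  0x32 ⊕ 0xC2 = 0xF0
  0xF0 ⊕ 0x83 = 0x73
  0x73 ⊕ 0xBB = 0xC8
  0xC8 ⊕ 0x6B = 0xA3
  0xA3 ⊕ 0xF3 = 0x50
  0x50 ⊕ 0x94 = 0xC4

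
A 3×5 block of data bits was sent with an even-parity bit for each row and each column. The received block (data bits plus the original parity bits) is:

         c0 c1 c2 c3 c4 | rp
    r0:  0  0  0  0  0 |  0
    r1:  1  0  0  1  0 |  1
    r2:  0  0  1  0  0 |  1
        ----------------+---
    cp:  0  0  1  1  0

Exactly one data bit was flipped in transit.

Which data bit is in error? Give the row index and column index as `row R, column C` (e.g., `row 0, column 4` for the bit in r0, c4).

Recompute each row's even parity and compare to rp:
  r0: data parity 0, sent rp 0 → ok
  r1: data parity 0, sent rp 1 → mismatch
  r2: data parity 1, sent rp 1 → ok
Recompute each column's even parity and compare to cp:
  c0: data parity 1, sent cp 0 → mismatch
  c1: data parity 0, sent cp 0 → ok
  c2: data parity 1, sent cp 1 → ok
  c3: data parity 1, sent cp 1 → ok
  c4: data parity 0, sent cp 0 → ok
Exactly one row (r1) and one column (c0) fail → the flipped bit is at their intersection.

row 1, column 0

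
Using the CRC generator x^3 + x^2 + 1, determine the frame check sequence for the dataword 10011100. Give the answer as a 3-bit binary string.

Append 3 zeros: 10011100000. Divide by 1101 (XOR where the leading bit is 1):
  pos 0: 1001 XOR 1101 = 0100
  pos 1: 1001 XOR 1101 = 0100
  pos 2: 1001 XOR 1101 = 0100
  pos 3: 1000 XOR 1101 = 0101
  pos 4: 1010 XOR 1101 = 0111
  pos 5: 1110 XOR 1101 = 0011
  pos 7: 1100 XOR 1101 = 0001
Remainder (last 3 bits) = 001. This is the CRC / FCS.

001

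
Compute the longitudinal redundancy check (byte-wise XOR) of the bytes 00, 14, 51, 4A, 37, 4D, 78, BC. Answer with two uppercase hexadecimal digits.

B1

XOR the bytes together:
  start with 0x00
  0x00 ⊕ 0x14 = 0x14
  0x14 ⊕ 0x51 = 0x45
  0x45 ⊕ 0x4A = 0x0F
  0x0F ⊕ 0x37 = 0x38
  0x38 ⊕ 0x4D = 0x75
  0x75 ⊕ 0x78 = 0x0D
  0x0D ⊕ 0xBC = 0xB1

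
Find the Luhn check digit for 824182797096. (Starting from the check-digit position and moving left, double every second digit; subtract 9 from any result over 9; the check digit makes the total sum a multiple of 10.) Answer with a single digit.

5

Partial digits right→left: 6 9 0 7 9 7 2 8 1 4 2 8
Double every second digit counting from the check-digit position (so the 1st, 3rd, 5th, ... of the partial from the right).
  doubled (with −9 where >9): 3 0 9 4 2 4 → sum 22
  kept as-is: 9 7 7 8 4 8 → sum 43
Total = 22 + 43 = 65.
Check digit = (10 − (65 mod 10)) mod 10 = 5.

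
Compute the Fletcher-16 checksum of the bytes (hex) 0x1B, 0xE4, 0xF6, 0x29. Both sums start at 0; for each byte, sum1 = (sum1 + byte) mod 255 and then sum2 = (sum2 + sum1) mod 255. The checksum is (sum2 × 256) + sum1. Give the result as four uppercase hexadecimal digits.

3220

Running sums (mod 255):
  after byte 0 (0x1B): sum1=27, sum2=27
  after byte 1 (0xE4): sum1=0, sum2=27
  after byte 2 (0xF6): sum1=246, sum2=18
  after byte 3 (0x29): sum1=32, sum2=50
Checksum = sum2·256 + sum1 = 50·256 + 32 = 12832 = 0x3220.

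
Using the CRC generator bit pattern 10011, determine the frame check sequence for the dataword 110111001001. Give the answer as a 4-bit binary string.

Append 4 zeros: 1101110010010000. Divide by 10011 (XOR where the leading bit is 1):
  pos 0: 11011 XOR 10011 = 01000
  pos 1: 10001 XOR 10011 = 00010
  pos 4: 10001 XOR 10011 = 00010
  pos 7: 10001 XOR 10011 = 00010
  pos 10: 10000 XOR 10011 = 00011
Remainder (last 4 bits) = 0110. This is the CRC / FCS.

0110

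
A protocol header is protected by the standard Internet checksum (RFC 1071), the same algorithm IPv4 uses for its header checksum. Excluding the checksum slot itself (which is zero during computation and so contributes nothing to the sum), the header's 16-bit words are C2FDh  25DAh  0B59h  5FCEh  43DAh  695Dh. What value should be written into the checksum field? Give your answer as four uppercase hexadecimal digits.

FEC8

One's-complement addition (fold any carry out of bit 15 back into bit 0):
  0xC2FD + 0x25DA = 0x0E8D7
  0xE8D7 + 0x0B59 = 0x0F430
  0xF430 + 0x5FCE = 0x153FE → wrap carry → 0x53FF
  0x53FF + 0x43DA = 0x097D9
  0x97D9 + 0x695D = 0x10136 → wrap carry → 0x0137
One's-complement sum = 0x0137.
Checksum = ~0x0137 & 0xFFFF = 0xFEC8.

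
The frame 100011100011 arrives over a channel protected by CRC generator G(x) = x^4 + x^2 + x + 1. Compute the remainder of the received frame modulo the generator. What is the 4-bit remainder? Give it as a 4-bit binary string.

Modulo-2 division of 100011100011 by 10111:
  pos 0: 10001 XOR 10111 = 00110
  pos 2: 11011 XOR 10111 = 01100
  pos 3: 11000 XOR 10111 = 01111
  pos 4: 11110 XOR 10111 = 01001
  pos 5: 10010 XOR 10111 = 00101
  pos 7: 10111 XOR 10111 = 00000
Remainder = 0000 (zero — the frame passes the CRC check).

0000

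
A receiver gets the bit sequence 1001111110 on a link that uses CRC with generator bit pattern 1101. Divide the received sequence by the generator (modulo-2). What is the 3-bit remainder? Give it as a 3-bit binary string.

101

Modulo-2 division of 1001111110 by 1101:
  pos 0: 1001 XOR 1101 = 0100
  pos 1: 1001 XOR 1101 = 0100
  pos 2: 1001 XOR 1101 = 0100
  pos 3: 1001 XOR 1101 = 0100
  pos 4: 1001 XOR 1101 = 0100
  pos 5: 1001 XOR 1101 = 0100
  pos 6: 1000 XOR 1101 = 0101
Remainder = 101 (nonzero — an error is detected).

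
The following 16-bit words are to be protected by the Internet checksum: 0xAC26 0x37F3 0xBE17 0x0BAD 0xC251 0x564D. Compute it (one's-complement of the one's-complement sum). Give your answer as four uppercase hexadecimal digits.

One's-complement addition (fold any carry out of bit 15 back into bit 0):
  0xAC26 + 0x37F3 = 0x0E419
  0xE419 + 0xBE17 = 0x1A230 → wrap carry → 0xA231
  0xA231 + 0x0BAD = 0x0ADDE
  0xADDE + 0xC251 = 0x1702F → wrap carry → 0x7030
  0x7030 + 0x564D = 0x0C67D
One's-complement sum = 0xC67D.
Checksum = ~0xC67D & 0xFFFF = 0x3982.

3982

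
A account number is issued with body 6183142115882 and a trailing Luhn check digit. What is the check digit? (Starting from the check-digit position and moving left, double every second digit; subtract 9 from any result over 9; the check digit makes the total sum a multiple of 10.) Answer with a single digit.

Partial digits right→left: 2 8 8 5 1 1 2 4 1 3 8 1 6
Double every second digit counting from the check-digit position (so the 1st, 3rd, 5th, ... of the partial from the right).
  doubled (with −9 where >9): 4 7 2 4 2 7 3 → sum 29
  kept as-is: 8 5 1 4 3 1 → sum 22
Total = 29 + 22 = 51.
Check digit = (10 − (51 mod 10)) mod 10 = 9.

9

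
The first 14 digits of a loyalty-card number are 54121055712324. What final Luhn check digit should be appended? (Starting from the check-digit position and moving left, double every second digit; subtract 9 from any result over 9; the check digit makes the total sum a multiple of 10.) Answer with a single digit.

8

Partial digits right→left: 4 2 3 2 1 7 5 5 0 1 2 1 4 5
Double every second digit counting from the check-digit position (so the 1st, 3rd, 5th, ... of the partial from the right).
  doubled (with −9 where >9): 8 6 2 1 0 4 8 → sum 29
  kept as-is: 2 2 7 5 1 1 5 → sum 23
Total = 29 + 23 = 52.
Check digit = (10 − (52 mod 10)) mod 10 = 8.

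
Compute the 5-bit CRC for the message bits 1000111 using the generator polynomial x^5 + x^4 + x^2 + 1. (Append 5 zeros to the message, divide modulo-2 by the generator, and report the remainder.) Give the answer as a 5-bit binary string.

01111

Append 5 zeros: 100011100000. Divide by 110101 (XOR where the leading bit is 1):
  pos 0: 100011 XOR 110101 = 010110
  pos 1: 101101 XOR 110101 = 011000
  pos 2: 110000 XOR 110101 = 000101
  pos 5: 101000 XOR 110101 = 011101
  pos 6: 111010 XOR 110101 = 001111
Remainder (last 5 bits) = 01111. This is the CRC / FCS.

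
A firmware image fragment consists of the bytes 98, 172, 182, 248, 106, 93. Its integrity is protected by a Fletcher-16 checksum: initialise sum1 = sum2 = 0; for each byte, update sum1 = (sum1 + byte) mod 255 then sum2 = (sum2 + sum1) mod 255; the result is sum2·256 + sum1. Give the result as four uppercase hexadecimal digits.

A586

Running sums (mod 255):
  after byte 0 (98): sum1=98, sum2=98
  after byte 1 (172): sum1=15, sum2=113
  after byte 2 (182): sum1=197, sum2=55
  after byte 3 (248): sum1=190, sum2=245
  after byte 4 (106): sum1=41, sum2=31
  after byte 5 (93): sum1=134, sum2=165
Checksum = sum2·256 + sum1 = 165·256 + 134 = 42374 = 0xA586.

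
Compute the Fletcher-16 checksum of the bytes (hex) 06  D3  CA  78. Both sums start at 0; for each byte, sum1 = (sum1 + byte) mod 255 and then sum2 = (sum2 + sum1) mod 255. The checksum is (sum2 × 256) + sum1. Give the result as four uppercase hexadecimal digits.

Running sums (mod 255):
  after byte 0 (06): sum1=6, sum2=6
  after byte 1 (D3): sum1=217, sum2=223
  after byte 2 (CA): sum1=164, sum2=132
  after byte 3 (78): sum1=29, sum2=161
Checksum = sum2·256 + sum1 = 161·256 + 29 = 41245 = 0xA11D.

A11D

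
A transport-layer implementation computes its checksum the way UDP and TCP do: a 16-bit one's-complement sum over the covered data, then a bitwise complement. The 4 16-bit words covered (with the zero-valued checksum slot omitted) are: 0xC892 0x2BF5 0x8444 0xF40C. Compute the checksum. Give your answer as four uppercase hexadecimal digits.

One's-complement addition (fold any carry out of bit 15 back into bit 0):
  0xC892 + 0x2BF5 = 0x0F487
  0xF487 + 0x8444 = 0x178CB → wrap carry → 0x78CC
  0x78CC + 0xF40C = 0x16CD8 → wrap carry → 0x6CD9
One's-complement sum = 0x6CD9.
Checksum = ~0x6CD9 & 0xFFFF = 0x9326.

9326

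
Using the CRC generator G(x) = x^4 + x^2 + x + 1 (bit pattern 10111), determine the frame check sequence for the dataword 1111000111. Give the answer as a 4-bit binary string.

Append 4 zeros: 11110001110000. Divide by 10111 (XOR where the leading bit is 1):
  pos 0: 11110 XOR 10111 = 01001
  pos 1: 10010 XOR 10111 = 00101
  pos 3: 10101 XOR 10111 = 00010
  pos 6: 10110 XOR 10111 = 00001
Remainder (last 4 bits) = 1000. This is the CRC / FCS.

1000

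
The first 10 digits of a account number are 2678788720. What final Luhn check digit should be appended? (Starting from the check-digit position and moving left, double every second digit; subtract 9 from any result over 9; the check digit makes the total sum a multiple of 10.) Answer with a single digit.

2

Partial digits right→left: 0 2 7 8 8 7 8 7 6 2
Double every second digit counting from the check-digit position (so the 1st, 3rd, 5th, ... of the partial from the right).
  doubled (with −9 where >9): 0 5 7 7 3 → sum 22
  kept as-is: 2 8 7 7 2 → sum 26
Total = 22 + 26 = 48.
Check digit = (10 − (48 mod 10)) mod 10 = 2.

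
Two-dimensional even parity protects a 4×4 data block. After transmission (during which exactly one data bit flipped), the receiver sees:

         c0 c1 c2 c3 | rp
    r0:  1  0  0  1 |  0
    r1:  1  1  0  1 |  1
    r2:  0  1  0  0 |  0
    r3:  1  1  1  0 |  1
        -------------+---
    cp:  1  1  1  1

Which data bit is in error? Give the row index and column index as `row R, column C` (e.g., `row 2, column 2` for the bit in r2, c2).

Recompute each row's even parity and compare to rp:
  r0: data parity 0, sent rp 0 → ok
  r1: data parity 1, sent rp 1 → ok
  r2: data parity 1, sent rp 0 → mismatch
  r3: data parity 1, sent rp 1 → ok
Recompute each column's even parity and compare to cp:
  c0: data parity 1, sent cp 1 → ok
  c1: data parity 1, sent cp 1 → ok
  c2: data parity 1, sent cp 1 → ok
  c3: data parity 0, sent cp 1 → mismatch
Exactly one row (r2) and one column (c3) fail → the flipped bit is at their intersection.

row 2, column 3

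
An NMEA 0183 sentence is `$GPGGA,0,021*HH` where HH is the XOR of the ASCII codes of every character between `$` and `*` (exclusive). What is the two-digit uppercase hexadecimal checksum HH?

55

XOR the ASCII codes of the payload characters:
  'G' = 0x47 → acc = 0x47
  'P' = 0x50 → acc = 0x17
  'G' = 0x47 → acc = 0x50
  'G' = 0x47 → acc = 0x17
  'A' = 0x41 → acc = 0x56
  ',' = 0x2C → acc = 0x7A
  '0' = 0x30 → acc = 0x4A
  ',' = 0x2C → acc = 0x66
  '0' = 0x30 → acc = 0x56
  '2' = 0x32 → acc = 0x64
  '1' = 0x31 → acc = 0x55
Checksum = 0x55.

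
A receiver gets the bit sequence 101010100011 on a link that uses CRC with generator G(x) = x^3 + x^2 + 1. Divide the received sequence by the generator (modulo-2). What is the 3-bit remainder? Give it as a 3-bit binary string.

010

Modulo-2 division of 101010100011 by 1101:
  pos 0: 1010 XOR 1101 = 0111
  pos 1: 1111 XOR 1101 = 0010
  pos 3: 1001 XOR 1101 = 0100
  pos 4: 1000 XOR 1101 = 0101
  pos 5: 1010 XOR 1101 = 0111
  pos 6: 1110 XOR 1101 = 0011
  pos 8: 1111 XOR 1101 = 0010
Remainder = 010 (nonzero — an error is detected).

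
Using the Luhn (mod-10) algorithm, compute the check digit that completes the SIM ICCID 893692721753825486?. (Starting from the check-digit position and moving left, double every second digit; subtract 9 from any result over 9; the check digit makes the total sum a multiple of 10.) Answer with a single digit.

0

Partial digits right→left: 6 8 4 5 2 8 3 5 7 1 2 7 2 9 6 3 9 8
Double every second digit counting from the check-digit position (so the 1st, 3rd, 5th, ... of the partial from the right).
  doubled (with −9 where >9): 3 8 4 6 5 4 4 3 9 → sum 46
  kept as-is: 8 5 8 5 1 7 9 3 8 → sum 54
Total = 46 + 54 = 100.
Check digit = (10 − (100 mod 10)) mod 10 = 0.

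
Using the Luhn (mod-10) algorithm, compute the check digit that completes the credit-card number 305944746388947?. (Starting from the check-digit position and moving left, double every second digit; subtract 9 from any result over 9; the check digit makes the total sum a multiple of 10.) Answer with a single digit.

4

Partial digits right→left: 7 4 9 8 8 3 6 4 7 4 4 9 5 0 3
Double every second digit counting from the check-digit position (so the 1st, 3rd, 5th, ... of the partial from the right).
  doubled (with −9 where >9): 5 9 7 3 5 8 1 6 → sum 44
  kept as-is: 4 8 3 4 4 9 0 → sum 32
Total = 44 + 32 = 76.
Check digit = (10 − (76 mod 10)) mod 10 = 4.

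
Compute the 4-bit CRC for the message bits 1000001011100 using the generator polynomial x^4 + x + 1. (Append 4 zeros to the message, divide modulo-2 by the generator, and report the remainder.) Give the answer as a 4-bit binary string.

0111

Append 4 zeros: 10000010111000000. Divide by 10011 (XOR where the leading bit is 1):
  pos 0: 10000 XOR 10011 = 00011
  pos 3: 11010 XOR 10011 = 01001
  pos 4: 10011 XOR 10011 = 00000
  pos 9: 11000 XOR 10011 = 01011
  pos 10: 10110 XOR 10011 = 00101
  pos 12: 10100 XOR 10011 = 00111
Remainder (last 4 bits) = 0111. This is the CRC / FCS.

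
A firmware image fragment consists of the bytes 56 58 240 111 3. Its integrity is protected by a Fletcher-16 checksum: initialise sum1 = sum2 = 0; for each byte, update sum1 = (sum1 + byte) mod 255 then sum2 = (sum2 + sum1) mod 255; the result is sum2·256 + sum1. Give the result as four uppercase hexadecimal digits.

B6D5

Running sums (mod 255):
  after byte 0 (56): sum1=56, sum2=56
  after byte 1 (58): sum1=114, sum2=170
  after byte 2 (240): sum1=99, sum2=14
  after byte 3 (111): sum1=210, sum2=224
  after byte 4 (3): sum1=213, sum2=182
Checksum = sum2·256 + sum1 = 182·256 + 213 = 46805 = 0xB6D5.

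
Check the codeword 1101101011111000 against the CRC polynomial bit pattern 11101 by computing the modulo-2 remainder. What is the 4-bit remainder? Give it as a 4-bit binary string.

0000

Modulo-2 division of 1101101011111000 by 11101:
  pos 0: 11011 XOR 11101 = 00110
  pos 2: 11001 XOR 11101 = 00100
  pos 4: 10001 XOR 11101 = 01100
  pos 5: 11001 XOR 11101 = 00100
  pos 7: 10011 XOR 11101 = 01110
  pos 8: 11101 XOR 11101 = 00000
Remainder = 0000 (zero — the frame passes the CRC check).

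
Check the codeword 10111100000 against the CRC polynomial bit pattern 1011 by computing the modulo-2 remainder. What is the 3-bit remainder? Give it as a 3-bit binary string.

Modulo-2 division of 10111100000 by 1011:
  pos 0: 1011 XOR 1011 = 0000
  pos 4: 1100 XOR 1011 = 0111
  pos 5: 1110 XOR 1011 = 0101
  pos 6: 1010 XOR 1011 = 0001
Remainder = 010 (nonzero — an error is detected).

010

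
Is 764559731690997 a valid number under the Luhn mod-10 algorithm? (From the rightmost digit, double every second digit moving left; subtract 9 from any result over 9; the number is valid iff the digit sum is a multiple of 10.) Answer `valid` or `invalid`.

From the right, keep odd positions and double even positions (subtract 9 from any doubled value over 9):
  doubled (positions 2,4,...): 9 0 3 6 9 1 3 → sum 31
  kept (positions 1,3,...): 7 9 9 1 7 5 4 7 → sum 49
Total = 80.
80 mod 10 = 0, so the number is valid.

valid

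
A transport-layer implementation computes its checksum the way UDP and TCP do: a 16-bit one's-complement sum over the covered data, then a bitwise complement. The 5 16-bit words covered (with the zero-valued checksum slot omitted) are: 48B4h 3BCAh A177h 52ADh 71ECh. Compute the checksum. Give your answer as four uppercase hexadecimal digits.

One's-complement addition (fold any carry out of bit 15 back into bit 0):
  0x48B4 + 0x3BCA = 0x0847E
  0x847E + 0xA177 = 0x125F5 → wrap carry → 0x25F6
  0x25F6 + 0x52AD = 0x078A3
  0x78A3 + 0x71EC = 0x0EA8F
One's-complement sum = 0xEA8F.
Checksum = ~0xEA8F & 0xFFFF = 0x1570.

1570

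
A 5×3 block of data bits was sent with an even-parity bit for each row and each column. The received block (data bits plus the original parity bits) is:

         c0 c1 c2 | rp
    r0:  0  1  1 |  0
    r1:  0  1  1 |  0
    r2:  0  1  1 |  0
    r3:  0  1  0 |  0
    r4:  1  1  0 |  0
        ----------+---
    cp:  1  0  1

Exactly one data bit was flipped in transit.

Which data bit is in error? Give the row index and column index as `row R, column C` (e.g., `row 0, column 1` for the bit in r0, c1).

Recompute each row's even parity and compare to rp:
  r0: data parity 0, sent rp 0 → ok
  r1: data parity 0, sent rp 0 → ok
  r2: data parity 0, sent rp 0 → ok
  r3: data parity 1, sent rp 0 → mismatch
  r4: data parity 0, sent rp 0 → ok
Recompute each column's even parity and compare to cp:
  c0: data parity 1, sent cp 1 → ok
  c1: data parity 1, sent cp 0 → mismatch
  c2: data parity 1, sent cp 1 → ok
Exactly one row (r3) and one column (c1) fail → the flipped bit is at their intersection.

row 3, column 1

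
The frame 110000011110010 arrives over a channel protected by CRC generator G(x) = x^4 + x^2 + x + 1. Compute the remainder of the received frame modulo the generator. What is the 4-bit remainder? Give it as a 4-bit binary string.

Modulo-2 division of 110000011110010 by 10111:
  pos 0: 11000 XOR 10111 = 01111
  pos 1: 11110 XOR 10111 = 01001
  pos 2: 10010 XOR 10111 = 00101
  pos 4: 10111 XOR 10111 = 00000
  pos 9: 11001 XOR 10111 = 01110
  pos 10: 11100 XOR 10111 = 01011
Remainder = 1011 (nonzero — an error is detected).

1011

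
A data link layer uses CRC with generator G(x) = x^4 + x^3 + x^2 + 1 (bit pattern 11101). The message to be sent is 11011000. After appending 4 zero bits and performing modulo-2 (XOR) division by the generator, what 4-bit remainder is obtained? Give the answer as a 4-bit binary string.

0110

Append 4 zeros: 110110000000. Divide by 11101 (XOR where the leading bit is 1):
  pos 0: 11011 XOR 11101 = 00110
  pos 2: 11000 XOR 11101 = 00101
  pos 4: 10100 XOR 11101 = 01001
  pos 5: 10010 XOR 11101 = 01111
  pos 6: 11110 XOR 11101 = 00011
Remainder (last 4 bits) = 0110. This is the CRC / FCS.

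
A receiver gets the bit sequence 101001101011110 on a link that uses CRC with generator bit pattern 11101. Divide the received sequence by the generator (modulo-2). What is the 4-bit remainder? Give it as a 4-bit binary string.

1101

Modulo-2 division of 101001101011110 by 11101:
  pos 0: 10100 XOR 11101 = 01001
  pos 1: 10011 XOR 11101 = 01110
  pos 2: 11101 XOR 11101 = 00000
  pos 8: 10111 XOR 11101 = 01010
  pos 9: 10101 XOR 11101 = 01000
  pos 10: 10000 XOR 11101 = 01101
Remainder = 1101 (nonzero — an error is detected).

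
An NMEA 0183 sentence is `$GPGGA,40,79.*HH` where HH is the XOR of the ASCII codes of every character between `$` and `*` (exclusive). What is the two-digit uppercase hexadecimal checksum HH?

72

XOR the ASCII codes of the payload characters:
  'G' = 0x47 → acc = 0x47
  'P' = 0x50 → acc = 0x17
  'G' = 0x47 → acc = 0x50
  'G' = 0x47 → acc = 0x17
  'A' = 0x41 → acc = 0x56
  ',' = 0x2C → acc = 0x7A
  '4' = 0x34 → acc = 0x4E
  '0' = 0x30 → acc = 0x7E
  ',' = 0x2C → acc = 0x52
  '7' = 0x37 → acc = 0x65
  '9' = 0x39 → acc = 0x5C
  '.' = 0x2E → acc = 0x72
Checksum = 0x72.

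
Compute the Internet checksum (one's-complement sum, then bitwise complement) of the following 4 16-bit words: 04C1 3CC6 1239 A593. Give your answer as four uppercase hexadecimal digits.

One's-complement addition (fold any carry out of bit 15 back into bit 0):
  0x04C1 + 0x3CC6 = 0x04187
  0x4187 + 0x1239 = 0x053C0
  0x53C0 + 0xA593 = 0x0F953
One's-complement sum = 0xF953.
Checksum = ~0xF953 & 0xFFFF = 0x06AC.

06AC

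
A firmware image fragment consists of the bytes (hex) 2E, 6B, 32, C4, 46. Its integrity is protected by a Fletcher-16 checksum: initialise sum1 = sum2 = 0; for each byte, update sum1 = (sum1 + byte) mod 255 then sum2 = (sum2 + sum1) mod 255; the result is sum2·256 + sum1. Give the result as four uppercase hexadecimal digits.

Running sums (mod 255):
  after byte 0 (2E): sum1=46, sum2=46
  after byte 1 (6B): sum1=153, sum2=199
  after byte 2 (32): sum1=203, sum2=147
  after byte 3 (C4): sum1=144, sum2=36
  after byte 4 (46): sum1=214, sum2=250
Checksum = sum2·256 + sum1 = 250·256 + 214 = 64214 = 0xFAD6.

FAD6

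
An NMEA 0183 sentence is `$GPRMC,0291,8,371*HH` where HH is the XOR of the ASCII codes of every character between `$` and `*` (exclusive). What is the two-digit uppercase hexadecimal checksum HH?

XOR the ASCII codes of the payload characters:
  'G' = 0x47 → acc = 0x47
  'P' = 0x50 → acc = 0x17
  'R' = 0x52 → acc = 0x45
  'M' = 0x4D → acc = 0x08
  'C' = 0x43 → acc = 0x4B
  ',' = 0x2C → acc = 0x67
  '0' = 0x30 → acc = 0x57
  '2' = 0x32 → acc = 0x65
  '9' = 0x39 → acc = 0x5C
  '1' = 0x31 → acc = 0x6D
  ',' = 0x2C → acc = 0x41
  '8' = 0x38 → acc = 0x79
  ',' = 0x2C → acc = 0x55
  '3' = 0x33 → acc = 0x66
  '7' = 0x37 → acc = 0x51
  '1' = 0x31 → acc = 0x60
Checksum = 0x60.

60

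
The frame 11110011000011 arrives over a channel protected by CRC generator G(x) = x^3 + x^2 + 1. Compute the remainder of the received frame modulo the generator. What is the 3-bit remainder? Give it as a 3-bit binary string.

011

Modulo-2 division of 11110011000011 by 1101:
  pos 0: 1111 XOR 1101 = 0010
  pos 2: 1000 XOR 1101 = 0101
  pos 3: 1011 XOR 1101 = 0110
  pos 4: 1101 XOR 1101 = 0000
Remainder = 011 (nonzero — an error is detected).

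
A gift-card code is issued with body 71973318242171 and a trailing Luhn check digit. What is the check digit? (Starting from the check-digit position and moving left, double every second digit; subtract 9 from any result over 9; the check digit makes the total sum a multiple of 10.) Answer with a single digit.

7

Partial digits right→left: 1 7 1 2 4 2 8 1 3 3 7 9 1 7
Double every second digit counting from the check-digit position (so the 1st, 3rd, 5th, ... of the partial from the right).
  doubled (with −9 where >9): 2 2 8 7 6 5 2 → sum 32
  kept as-is: 7 2 2 1 3 9 7 → sum 31
Total = 32 + 31 = 63.
Check digit = (10 − (63 mod 10)) mod 10 = 7.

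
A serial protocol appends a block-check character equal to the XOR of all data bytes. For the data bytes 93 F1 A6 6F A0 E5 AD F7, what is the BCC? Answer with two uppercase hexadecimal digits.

B4

XOR the bytes together:
  start with 0x93
  0x93 ⊕ 0xF1 = 0x62
  0x62 ⊕ 0xA6 = 0xC4
  0xC4 ⊕ 0x6F = 0xAB
  0xAB ⊕ 0xA0 = 0x0B
  0x0B ⊕ 0xE5 = 0xEE
  0xEE ⊕ 0xAD = 0x43
  0x43 ⊕ 0xF7 = 0xB4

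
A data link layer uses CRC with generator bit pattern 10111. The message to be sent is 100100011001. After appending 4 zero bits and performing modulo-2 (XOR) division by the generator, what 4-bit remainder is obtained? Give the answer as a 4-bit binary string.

Append 4 zeros: 1001000110010000. Divide by 10111 (XOR where the leading bit is 1):
  pos 0: 10010 XOR 10111 = 00101
  pos 2: 10100 XOR 10111 = 00011
  pos 5: 11110 XOR 10111 = 01001
  pos 6: 10010 XOR 10111 = 00101
  pos 8: 10110 XOR 10111 = 00001
Remainder (last 4 bits) = 1000. This is the CRC / FCS.

1000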